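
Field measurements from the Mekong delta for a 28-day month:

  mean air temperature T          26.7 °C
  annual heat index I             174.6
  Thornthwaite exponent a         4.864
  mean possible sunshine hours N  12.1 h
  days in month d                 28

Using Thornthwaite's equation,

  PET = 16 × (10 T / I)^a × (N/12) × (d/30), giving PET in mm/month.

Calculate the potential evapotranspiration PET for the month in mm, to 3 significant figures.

119 mm

10T/I = 10 × 26.7 / 174.6 = 1.5292
(10T/I)^a = 1.5292^4.864 = 7.8929
Uncorrected PET = 16 × 7.8929 = 126.286 mm
Correction = (N/12)(d/30) = (12.1/12)(28/30) = 0.9411
PET = 126.286 × 0.9411 = 118.848 mm/month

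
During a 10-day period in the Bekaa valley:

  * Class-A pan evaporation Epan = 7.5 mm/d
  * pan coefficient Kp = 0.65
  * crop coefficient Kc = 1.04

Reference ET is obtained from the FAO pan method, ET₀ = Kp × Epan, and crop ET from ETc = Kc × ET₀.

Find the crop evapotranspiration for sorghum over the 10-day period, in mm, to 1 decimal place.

ET₀ = 0.65 × 7.5 = 4.8750 mm/d
ETc = Kc × ET₀ = 1.04 × 4.8750 = 5.0700 mm/d
Over 10 days: 5.0700 × 10 = 50.700 mm

50.7 mm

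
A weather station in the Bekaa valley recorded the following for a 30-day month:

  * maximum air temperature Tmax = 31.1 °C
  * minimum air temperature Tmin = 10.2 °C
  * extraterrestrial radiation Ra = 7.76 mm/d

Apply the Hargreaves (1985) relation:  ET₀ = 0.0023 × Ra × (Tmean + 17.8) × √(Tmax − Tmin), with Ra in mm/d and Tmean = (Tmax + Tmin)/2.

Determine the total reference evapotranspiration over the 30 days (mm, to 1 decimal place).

94.1 mm

Tmean = (31.1 + 10.2)/2 = 20.65 °C
ET₀ = 0.0023 × 7.76 × (20.65 + 17.8) × √20.9 = 0.0023 × 7.76 × 38.45 × 4.5717 = 3.1374 mm/d
Over 30 days: 3.1374 × 30 = 94.122 mm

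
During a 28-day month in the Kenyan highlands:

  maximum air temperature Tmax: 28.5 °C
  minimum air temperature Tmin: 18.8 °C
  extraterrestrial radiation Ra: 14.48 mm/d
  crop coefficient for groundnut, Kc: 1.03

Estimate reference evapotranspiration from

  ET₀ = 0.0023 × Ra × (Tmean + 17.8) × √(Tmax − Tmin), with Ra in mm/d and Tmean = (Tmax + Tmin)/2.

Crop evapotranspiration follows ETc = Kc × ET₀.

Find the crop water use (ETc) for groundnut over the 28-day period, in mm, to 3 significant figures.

124 mm

Tmean = (28.5 + 18.8)/2 = 23.65 °C
ET₀ = 0.0023 × 14.48 × (23.65 + 17.8) × √9.7 = 0.0023 × 14.48 × 41.45 × 3.1145 = 4.2994 mm/d
ETc = Kc × ET₀ = 1.03 × 4.2994 = 4.4284 mm/d
Over 28 days: 4.4284 × 28 = 123.995 mm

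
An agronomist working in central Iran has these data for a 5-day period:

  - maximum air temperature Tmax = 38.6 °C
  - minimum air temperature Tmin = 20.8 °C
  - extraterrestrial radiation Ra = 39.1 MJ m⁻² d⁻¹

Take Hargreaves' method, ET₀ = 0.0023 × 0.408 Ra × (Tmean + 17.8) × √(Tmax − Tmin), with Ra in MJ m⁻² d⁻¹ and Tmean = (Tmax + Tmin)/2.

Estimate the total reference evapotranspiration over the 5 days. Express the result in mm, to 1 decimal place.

36.8 mm

Tmean = (38.6 + 20.8)/2 = 29.70 °C
0.408 Ra = 0.408 × 39.1 = 15.9528 mm/d equivalent
ET₀ = 0.0023 × 15.9528 × (29.70 + 17.8) × √17.8 = 0.0023 × 15.9528 × 47.50 × 4.2190 = 7.3531 mm/d
Over 5 days: 7.3531 × 5 = 36.766 mm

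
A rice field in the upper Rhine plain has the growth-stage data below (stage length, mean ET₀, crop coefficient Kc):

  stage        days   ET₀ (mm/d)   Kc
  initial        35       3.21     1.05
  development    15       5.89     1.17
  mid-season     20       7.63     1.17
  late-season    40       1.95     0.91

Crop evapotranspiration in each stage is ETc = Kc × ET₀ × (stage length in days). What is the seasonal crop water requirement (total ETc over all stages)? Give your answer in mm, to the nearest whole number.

initial: 1.05 × 3.21 × 35 = 117.97 mm
development: 1.17 × 5.89 × 15 = 103.37 mm
mid-season: 1.17 × 7.63 × 20 = 178.54 mm
late-season: 0.91 × 1.95 × 40 = 70.98 mm
Seasonal total = 470.86 mm

471 mm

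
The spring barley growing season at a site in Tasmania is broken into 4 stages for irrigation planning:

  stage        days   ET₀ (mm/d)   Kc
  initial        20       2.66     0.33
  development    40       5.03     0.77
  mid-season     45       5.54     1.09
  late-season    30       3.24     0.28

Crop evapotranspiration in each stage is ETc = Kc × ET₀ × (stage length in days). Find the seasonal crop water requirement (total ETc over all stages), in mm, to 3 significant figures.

471 mm

initial: 0.33 × 2.66 × 20 = 17.56 mm
development: 0.77 × 5.03 × 40 = 154.92 mm
mid-season: 1.09 × 5.54 × 45 = 271.74 mm
late-season: 0.28 × 3.24 × 30 = 27.22 mm
Seasonal total = 471.44 mm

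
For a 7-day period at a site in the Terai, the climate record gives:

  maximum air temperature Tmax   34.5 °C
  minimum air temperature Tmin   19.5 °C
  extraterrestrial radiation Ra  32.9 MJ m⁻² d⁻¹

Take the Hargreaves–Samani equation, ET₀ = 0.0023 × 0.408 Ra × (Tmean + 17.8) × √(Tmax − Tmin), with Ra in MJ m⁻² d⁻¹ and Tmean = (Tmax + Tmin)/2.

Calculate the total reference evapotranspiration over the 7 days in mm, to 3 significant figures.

37.5 mm

Tmean = (34.5 + 19.5)/2 = 27.00 °C
0.408 Ra = 0.408 × 32.9 = 13.4232 mm/d equivalent
ET₀ = 0.0023 × 13.4232 × (27.00 + 17.8) × √15.0 = 0.0023 × 13.4232 × 44.80 × 3.8730 = 5.3568 mm/d
Over 7 days: 5.3568 × 7 = 37.498 mm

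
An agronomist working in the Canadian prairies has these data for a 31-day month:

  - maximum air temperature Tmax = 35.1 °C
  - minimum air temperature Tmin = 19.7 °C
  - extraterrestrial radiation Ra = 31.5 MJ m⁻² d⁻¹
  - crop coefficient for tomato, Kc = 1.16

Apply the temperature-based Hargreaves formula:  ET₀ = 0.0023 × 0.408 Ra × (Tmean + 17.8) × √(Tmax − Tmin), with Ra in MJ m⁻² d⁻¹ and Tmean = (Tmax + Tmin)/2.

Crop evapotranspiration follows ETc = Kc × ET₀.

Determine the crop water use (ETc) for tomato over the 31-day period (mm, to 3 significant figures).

189 mm

Tmean = (35.1 + 19.7)/2 = 27.40 °C
0.408 Ra = 0.408 × 31.5 = 12.8520 mm/d equivalent
ET₀ = 0.0023 × 12.8520 × (27.40 + 17.8) × √15.4 = 0.0023 × 12.8520 × 45.20 × 3.9243 = 5.2432 mm/d
ETc = Kc × ET₀ = 1.16 × 5.2432 = 6.0821 mm/d
Over 31 days: 6.0821 × 31 = 188.545 mm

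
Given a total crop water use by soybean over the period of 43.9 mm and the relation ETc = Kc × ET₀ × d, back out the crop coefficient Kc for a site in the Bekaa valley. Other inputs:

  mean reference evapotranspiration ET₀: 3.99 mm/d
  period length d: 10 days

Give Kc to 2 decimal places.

1.10

ETc = Kc × ET₀ × d  ⇒  Kc = ETc / (ET₀ × d)
Kc = 43.9 / (3.99 × 10) = 43.9 / 39.90 = 1.1003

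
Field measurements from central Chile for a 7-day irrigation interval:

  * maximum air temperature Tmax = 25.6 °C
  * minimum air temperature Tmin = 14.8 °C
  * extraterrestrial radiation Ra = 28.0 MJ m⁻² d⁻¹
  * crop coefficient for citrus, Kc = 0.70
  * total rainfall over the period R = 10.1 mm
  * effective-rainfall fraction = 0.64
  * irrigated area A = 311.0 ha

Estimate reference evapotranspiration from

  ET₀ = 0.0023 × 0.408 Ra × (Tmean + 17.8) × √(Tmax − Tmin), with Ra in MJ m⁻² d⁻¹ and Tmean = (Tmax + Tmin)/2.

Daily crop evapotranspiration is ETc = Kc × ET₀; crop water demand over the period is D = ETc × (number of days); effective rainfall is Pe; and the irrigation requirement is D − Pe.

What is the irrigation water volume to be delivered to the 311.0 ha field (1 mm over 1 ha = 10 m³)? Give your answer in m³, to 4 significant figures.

Tmean = (25.6 + 14.8)/2 = 20.20 °C
0.408 Ra = 0.408 × 28.0 = 11.4240 mm/d equivalent
ET₀ = 0.0023 × 11.4240 × (20.20 + 17.8) × √10.8 = 0.0023 × 11.4240 × 38.00 × 3.2863 = 3.2812 mm/d
ETc = Kc × ET₀ = 0.70 × 3.2812 = 2.2968 mm/d
Crop demand D = ETc × 7 d = 2.2968 × 7 = 16.078 mm
Pe = 0.64 × 10.1 = 6.464 mm
D − Pe = 16.078 − 6.464 = 9.614 mm
Volume = 9.614 mm × 311.0 ha × 10 = 29899.5 m³

29900 m³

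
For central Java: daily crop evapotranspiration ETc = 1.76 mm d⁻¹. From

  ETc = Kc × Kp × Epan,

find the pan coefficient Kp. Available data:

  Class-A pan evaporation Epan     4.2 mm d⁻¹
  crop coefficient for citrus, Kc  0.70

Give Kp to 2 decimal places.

0.60

ETc = Kc × Kp × Epan  ⇒  Kp = ETc / (Kc × Epan)
Kp = 1.76 / (0.70 × 4.2) = 1.76 / 2.940 = 0.5986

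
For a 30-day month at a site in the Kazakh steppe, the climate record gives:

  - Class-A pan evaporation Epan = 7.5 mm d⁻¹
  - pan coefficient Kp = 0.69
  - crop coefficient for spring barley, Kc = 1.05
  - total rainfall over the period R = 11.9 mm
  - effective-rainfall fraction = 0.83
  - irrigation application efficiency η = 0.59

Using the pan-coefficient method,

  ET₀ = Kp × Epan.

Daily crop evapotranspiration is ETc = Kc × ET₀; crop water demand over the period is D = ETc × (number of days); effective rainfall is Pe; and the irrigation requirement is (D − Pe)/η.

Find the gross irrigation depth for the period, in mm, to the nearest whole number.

ET₀ = 0.69 × 7.5 = 5.1750 mm/d
ETc = Kc × ET₀ = 1.05 × 5.1750 = 5.4338 mm/d
Crop demand D = ETc × 30 d = 5.4338 × 30 = 163.014 mm
Pe = 0.83 × 11.9 = 9.877 mm
D − Pe = 163.014 − 9.877 = 153.137 mm
Gross irrigation = 153.137 / 0.59 = 259.554 mm

260 mm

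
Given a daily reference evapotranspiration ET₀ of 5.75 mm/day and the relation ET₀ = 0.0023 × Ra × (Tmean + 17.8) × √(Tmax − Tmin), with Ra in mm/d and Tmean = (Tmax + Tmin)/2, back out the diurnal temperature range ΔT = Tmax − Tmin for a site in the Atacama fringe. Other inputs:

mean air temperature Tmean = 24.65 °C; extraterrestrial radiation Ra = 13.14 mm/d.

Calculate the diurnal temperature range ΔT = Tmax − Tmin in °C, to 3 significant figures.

20.1 °C

√ΔT = ET₀ / [0.0023 × Ra × (Tmean+17.8)] = 5.75 / (0.0023 × 13.14 × 42.45) = 4.4819
ΔT = 4.4819² = 20.087 °C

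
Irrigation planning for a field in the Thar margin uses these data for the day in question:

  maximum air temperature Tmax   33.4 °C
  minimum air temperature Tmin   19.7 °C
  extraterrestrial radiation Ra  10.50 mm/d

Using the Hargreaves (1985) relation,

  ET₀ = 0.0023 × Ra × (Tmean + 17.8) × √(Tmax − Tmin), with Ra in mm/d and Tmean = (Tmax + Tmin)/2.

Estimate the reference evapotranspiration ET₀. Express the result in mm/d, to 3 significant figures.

Tmean = (33.4 + 19.7)/2 = 26.55 °C
ET₀ = 0.0023 × 10.50 × (26.55 + 17.8) × √13.7 = 0.0023 × 10.50 × 44.35 × 3.7014 = 3.9644 mm/d

3.96 mm/d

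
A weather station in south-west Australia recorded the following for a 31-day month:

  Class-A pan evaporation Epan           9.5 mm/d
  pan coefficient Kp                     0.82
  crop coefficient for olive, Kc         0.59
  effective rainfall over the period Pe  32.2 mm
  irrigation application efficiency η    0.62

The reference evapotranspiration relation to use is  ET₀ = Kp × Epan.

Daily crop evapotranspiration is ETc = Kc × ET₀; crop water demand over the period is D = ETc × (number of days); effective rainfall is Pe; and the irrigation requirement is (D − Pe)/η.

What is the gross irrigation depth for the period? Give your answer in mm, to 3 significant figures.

ET₀ = 0.82 × 9.5 = 7.7900 mm/d
ETc = Kc × ET₀ = 0.59 × 7.7900 = 4.5961 mm/d
Crop demand D = ETc × 31 d = 4.5961 × 31 = 142.479 mm
D − Pe = 142.479 − 32.2 = 110.279 mm
Gross irrigation = 110.279 / 0.62 = 177.869 mm

178 mm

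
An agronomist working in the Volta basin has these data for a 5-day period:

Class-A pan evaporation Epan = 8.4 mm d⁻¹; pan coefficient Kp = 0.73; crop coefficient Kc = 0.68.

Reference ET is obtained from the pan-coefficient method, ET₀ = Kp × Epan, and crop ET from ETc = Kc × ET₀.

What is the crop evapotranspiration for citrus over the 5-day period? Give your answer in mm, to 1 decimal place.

20.8 mm

ET₀ = 0.73 × 8.4 = 6.1320 mm/d
ETc = Kc × ET₀ = 0.68 × 6.1320 = 4.1698 mm/d
Over 5 days: 4.1698 × 5 = 20.849 mm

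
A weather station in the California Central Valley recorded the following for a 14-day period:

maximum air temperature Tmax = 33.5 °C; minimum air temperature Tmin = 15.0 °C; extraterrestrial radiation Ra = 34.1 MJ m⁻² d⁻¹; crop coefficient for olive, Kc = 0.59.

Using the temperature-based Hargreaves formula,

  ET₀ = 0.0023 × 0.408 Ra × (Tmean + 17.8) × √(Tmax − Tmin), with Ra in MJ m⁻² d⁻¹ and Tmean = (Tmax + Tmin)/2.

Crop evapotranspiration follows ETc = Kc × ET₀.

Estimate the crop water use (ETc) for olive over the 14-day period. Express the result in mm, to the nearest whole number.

48 mm

Tmean = (33.5 + 15.0)/2 = 24.25 °C
0.408 Ra = 0.408 × 34.1 = 13.9128 mm/d equivalent
ET₀ = 0.0023 × 13.9128 × (24.25 + 17.8) × √18.5 = 0.0023 × 13.9128 × 42.05 × 4.3012 = 5.7876 mm/d
ETc = Kc × ET₀ = 0.59 × 5.7876 = 3.4147 mm/d
Over 14 days: 3.4147 × 14 = 47.806 mm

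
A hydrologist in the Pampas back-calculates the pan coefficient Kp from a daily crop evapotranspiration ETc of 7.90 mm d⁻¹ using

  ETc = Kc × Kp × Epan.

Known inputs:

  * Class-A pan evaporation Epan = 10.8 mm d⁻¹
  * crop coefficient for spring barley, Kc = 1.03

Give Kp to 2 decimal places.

ETc = Kc × Kp × Epan  ⇒  Kp = ETc / (Kc × Epan)
Kp = 7.90 / (1.03 × 10.8) = 7.90 / 11.124 = 0.7102

0.71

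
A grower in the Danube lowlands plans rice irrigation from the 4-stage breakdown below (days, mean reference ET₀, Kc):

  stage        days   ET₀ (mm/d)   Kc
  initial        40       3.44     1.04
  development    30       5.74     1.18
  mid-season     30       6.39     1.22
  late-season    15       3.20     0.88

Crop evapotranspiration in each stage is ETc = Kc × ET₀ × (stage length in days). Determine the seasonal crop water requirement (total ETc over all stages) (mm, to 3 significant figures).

622 mm

initial: 1.04 × 3.44 × 40 = 143.10 mm
development: 1.18 × 5.74 × 30 = 203.20 mm
mid-season: 1.22 × 6.39 × 30 = 233.87 mm
late-season: 0.88 × 3.20 × 15 = 42.24 mm
Seasonal total = 622.41 mm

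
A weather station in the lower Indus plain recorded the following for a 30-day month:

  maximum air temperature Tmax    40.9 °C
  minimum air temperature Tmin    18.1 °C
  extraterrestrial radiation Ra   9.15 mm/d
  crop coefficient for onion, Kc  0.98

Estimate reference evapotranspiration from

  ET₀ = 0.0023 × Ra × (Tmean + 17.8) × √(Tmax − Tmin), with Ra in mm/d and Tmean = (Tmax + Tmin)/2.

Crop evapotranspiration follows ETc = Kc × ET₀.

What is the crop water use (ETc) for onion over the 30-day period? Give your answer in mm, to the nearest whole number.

140 mm

Tmean = (40.9 + 18.1)/2 = 29.50 °C
ET₀ = 0.0023 × 9.15 × (29.50 + 17.8) × √22.8 = 0.0023 × 9.15 × 47.30 × 4.7749 = 4.7531 mm/d
ETc = Kc × ET₀ = 0.98 × 4.7531 = 4.6580 mm/d
Over 30 days: 4.6580 × 30 = 139.740 mm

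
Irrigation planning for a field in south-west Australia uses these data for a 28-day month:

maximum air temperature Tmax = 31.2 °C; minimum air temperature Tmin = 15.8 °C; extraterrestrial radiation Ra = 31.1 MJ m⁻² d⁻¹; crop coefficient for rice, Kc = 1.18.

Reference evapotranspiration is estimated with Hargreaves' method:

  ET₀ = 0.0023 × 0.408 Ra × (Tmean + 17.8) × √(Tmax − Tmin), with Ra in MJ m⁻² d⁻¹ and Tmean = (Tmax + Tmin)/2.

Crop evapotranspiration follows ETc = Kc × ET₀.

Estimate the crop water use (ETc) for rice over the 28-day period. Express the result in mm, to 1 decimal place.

156.3 mm

Tmean = (31.2 + 15.8)/2 = 23.50 °C
0.408 Ra = 0.408 × 31.1 = 12.6888 mm/d equivalent
ET₀ = 0.0023 × 12.6888 × (23.50 + 17.8) × √15.4 = 0.0023 × 12.6888 × 41.30 × 3.9243 = 4.7300 mm/d
ETc = Kc × ET₀ = 1.18 × 4.7300 = 5.5814 mm/d
Over 28 days: 5.5814 × 28 = 156.279 mm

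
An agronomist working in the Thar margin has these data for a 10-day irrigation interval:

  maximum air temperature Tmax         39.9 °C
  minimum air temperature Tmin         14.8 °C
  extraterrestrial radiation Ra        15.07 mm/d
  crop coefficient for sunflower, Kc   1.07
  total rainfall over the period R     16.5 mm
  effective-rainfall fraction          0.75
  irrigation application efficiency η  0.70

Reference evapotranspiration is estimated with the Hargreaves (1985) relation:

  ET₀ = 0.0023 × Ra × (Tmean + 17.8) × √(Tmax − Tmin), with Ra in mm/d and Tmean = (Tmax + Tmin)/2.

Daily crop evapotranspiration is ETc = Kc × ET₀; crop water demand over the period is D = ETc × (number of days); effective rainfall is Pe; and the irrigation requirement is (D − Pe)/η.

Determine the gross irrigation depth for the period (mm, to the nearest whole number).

102 mm

Tmean = (39.9 + 14.8)/2 = 27.35 °C
ET₀ = 0.0023 × 15.07 × (27.35 + 17.8) × √25.1 = 0.0023 × 15.07 × 45.15 × 5.0100 = 7.8404 mm/d
ETc = Kc × ET₀ = 1.07 × 7.8404 = 8.3892 mm/d
Crop demand D = ETc × 10 d = 8.3892 × 10 = 83.892 mm
Pe = 0.75 × 16.5 = 12.375 mm
D − Pe = 83.892 − 12.375 = 71.517 mm
Gross irrigation = 71.517 / 0.70 = 102.167 mm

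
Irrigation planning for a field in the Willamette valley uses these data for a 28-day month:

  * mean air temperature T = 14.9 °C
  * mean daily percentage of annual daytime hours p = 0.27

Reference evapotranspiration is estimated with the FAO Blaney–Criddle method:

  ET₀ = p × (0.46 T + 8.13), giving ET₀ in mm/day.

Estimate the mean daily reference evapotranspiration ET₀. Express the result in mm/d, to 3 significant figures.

4.05 mm/d

ET₀ = 0.27 × (0.46 × 14.9 + 8.13) = 0.27 × 14.984 = 4.0457 mm/d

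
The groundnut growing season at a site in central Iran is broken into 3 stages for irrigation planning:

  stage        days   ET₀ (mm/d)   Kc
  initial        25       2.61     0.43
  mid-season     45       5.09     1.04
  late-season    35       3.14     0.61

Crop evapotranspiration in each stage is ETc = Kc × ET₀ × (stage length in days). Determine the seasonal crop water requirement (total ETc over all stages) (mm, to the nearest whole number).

333 mm

initial: 0.43 × 2.61 × 25 = 28.06 mm
mid-season: 1.04 × 5.09 × 45 = 238.21 mm
late-season: 0.61 × 3.14 × 35 = 67.04 mm
Seasonal total = 333.31 mm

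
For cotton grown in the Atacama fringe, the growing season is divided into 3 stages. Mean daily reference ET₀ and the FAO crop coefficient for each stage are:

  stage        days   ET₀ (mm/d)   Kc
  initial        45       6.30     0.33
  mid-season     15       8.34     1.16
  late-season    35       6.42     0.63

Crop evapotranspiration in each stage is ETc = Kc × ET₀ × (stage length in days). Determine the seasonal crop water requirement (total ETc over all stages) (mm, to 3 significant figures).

initial: 0.33 × 6.30 × 45 = 93.56 mm
mid-season: 1.16 × 8.34 × 15 = 145.12 mm
late-season: 0.63 × 6.42 × 35 = 141.56 mm
Seasonal total = 380.24 mm

380 mm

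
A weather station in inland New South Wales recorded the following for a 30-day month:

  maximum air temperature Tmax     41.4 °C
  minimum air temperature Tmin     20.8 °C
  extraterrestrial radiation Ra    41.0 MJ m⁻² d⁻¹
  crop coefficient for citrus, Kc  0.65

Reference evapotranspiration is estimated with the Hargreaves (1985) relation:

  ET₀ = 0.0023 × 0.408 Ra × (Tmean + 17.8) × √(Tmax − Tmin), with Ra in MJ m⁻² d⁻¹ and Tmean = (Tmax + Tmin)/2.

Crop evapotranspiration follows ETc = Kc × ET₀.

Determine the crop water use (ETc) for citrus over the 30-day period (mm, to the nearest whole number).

Tmean = (41.4 + 20.8)/2 = 31.10 °C
0.408 Ra = 0.408 × 41.0 = 16.7280 mm/d equivalent
ET₀ = 0.0023 × 16.7280 × (31.10 + 17.8) × √20.6 = 0.0023 × 16.7280 × 48.90 × 4.5387 = 8.5391 mm/d
ETc = Kc × ET₀ = 0.65 × 8.5391 = 5.5504 mm/d
Over 30 days: 5.5504 × 30 = 166.512 mm

167 mm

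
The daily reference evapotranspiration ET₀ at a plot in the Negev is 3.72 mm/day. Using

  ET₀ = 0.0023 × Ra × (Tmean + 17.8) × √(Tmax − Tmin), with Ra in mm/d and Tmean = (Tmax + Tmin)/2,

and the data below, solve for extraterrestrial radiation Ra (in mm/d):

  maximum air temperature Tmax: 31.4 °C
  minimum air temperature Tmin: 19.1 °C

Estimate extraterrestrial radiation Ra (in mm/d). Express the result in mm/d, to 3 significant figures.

Tmean = 25.25 °C; √ΔT = 3.5071
Ra = ET₀ / [0.0023 × (Tmean+17.8) × √ΔT] = 3.72 / (0.0023 × 43.05 × 3.5071) = 10.713 mm/d

10.7 mm/d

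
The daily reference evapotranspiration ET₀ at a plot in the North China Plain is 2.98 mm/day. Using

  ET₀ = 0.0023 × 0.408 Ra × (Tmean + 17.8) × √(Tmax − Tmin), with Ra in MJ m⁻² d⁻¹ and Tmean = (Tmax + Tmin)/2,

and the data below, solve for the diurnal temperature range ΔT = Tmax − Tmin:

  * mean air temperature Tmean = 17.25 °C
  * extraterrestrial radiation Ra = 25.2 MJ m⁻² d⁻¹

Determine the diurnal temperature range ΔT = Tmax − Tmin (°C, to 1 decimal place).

12.9 °C

√ΔT = ET₀ / [0.0023 × 0.408 × Ra × (Tmean+17.8)] = 2.98 / (0.0023 × 10.2816 × 35.05) = 3.5953
ΔT = 3.5953² = 12.926 °C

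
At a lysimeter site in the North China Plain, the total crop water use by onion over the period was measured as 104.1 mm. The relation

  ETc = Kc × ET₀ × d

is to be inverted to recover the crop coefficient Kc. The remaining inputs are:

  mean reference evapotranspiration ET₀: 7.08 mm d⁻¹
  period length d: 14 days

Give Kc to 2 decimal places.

1.05

ETc = Kc × ET₀ × d  ⇒  Kc = ETc / (ET₀ × d)
Kc = 104.1 / (7.08 × 14) = 104.1 / 99.12 = 1.0502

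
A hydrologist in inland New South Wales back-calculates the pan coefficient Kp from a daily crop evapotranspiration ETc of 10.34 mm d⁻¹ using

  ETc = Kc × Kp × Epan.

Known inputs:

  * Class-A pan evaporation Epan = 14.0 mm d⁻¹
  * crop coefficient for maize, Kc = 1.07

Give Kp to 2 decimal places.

0.69

ETc = Kc × Kp × Epan  ⇒  Kp = ETc / (Kc × Epan)
Kp = 10.34 / (1.07 × 14.0) = 10.34 / 14.980 = 0.6903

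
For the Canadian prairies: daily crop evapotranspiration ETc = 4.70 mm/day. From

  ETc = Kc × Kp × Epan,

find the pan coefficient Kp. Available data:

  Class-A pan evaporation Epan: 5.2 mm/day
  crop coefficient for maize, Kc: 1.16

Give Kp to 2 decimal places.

0.78

ETc = Kc × Kp × Epan  ⇒  Kp = ETc / (Kc × Epan)
Kp = 4.70 / (1.16 × 5.2) = 4.70 / 6.032 = 0.7792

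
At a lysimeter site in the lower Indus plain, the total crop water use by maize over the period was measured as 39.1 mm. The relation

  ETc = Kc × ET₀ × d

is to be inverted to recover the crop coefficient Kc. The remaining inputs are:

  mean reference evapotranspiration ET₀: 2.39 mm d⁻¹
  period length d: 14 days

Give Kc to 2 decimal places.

ETc = Kc × ET₀ × d  ⇒  Kc = ETc / (ET₀ × d)
Kc = 39.1 / (2.39 × 14) = 39.1 / 33.46 = 1.1686

1.17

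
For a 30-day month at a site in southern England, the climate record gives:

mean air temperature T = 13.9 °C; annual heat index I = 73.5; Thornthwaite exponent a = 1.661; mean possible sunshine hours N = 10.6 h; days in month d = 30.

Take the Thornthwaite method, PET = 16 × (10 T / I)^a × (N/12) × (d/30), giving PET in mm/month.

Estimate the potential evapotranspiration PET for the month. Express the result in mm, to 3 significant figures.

10T/I = 10 × 13.9 / 73.5 = 1.8912
(10T/I)^a = 1.8912^1.661 = 2.8818
Uncorrected PET = 16 × 2.8818 = 46.109 mm
Correction = (N/12)(d/30) = (10.6/12)(30/30) = 0.8833
PET = 46.109 × 0.8833 = 40.728 mm/month

40.7 mm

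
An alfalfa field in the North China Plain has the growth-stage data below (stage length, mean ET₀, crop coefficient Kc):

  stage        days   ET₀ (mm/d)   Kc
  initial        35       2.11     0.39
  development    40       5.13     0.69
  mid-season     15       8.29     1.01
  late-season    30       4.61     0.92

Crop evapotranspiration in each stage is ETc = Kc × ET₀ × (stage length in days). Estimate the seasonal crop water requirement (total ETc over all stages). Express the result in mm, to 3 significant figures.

423 mm

initial: 0.39 × 2.11 × 35 = 28.80 mm
development: 0.69 × 5.13 × 40 = 141.59 mm
mid-season: 1.01 × 8.29 × 15 = 125.59 mm
late-season: 0.92 × 4.61 × 30 = 127.24 mm
Seasonal total = 423.22 mm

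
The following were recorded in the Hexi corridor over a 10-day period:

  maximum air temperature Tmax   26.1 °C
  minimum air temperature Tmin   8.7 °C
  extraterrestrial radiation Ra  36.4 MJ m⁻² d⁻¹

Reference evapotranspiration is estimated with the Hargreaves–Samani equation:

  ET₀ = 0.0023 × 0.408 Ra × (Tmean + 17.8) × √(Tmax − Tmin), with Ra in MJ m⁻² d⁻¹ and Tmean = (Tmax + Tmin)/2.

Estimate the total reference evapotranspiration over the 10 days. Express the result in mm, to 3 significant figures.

50.2 mm

Tmean = (26.1 + 8.7)/2 = 17.40 °C
0.408 Ra = 0.408 × 36.4 = 14.8512 mm/d equivalent
ET₀ = 0.0023 × 14.8512 × (17.40 + 17.8) × √17.4 = 0.0023 × 14.8512 × 35.20 × 4.1713 = 5.0154 mm/d
Over 10 days: 5.0154 × 10 = 50.154 mm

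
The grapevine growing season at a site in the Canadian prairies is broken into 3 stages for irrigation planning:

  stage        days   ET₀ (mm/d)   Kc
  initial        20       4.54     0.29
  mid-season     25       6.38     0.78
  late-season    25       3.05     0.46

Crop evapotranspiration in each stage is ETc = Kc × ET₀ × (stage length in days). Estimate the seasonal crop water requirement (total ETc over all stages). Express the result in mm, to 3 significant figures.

186 mm

initial: 0.29 × 4.54 × 20 = 26.33 mm
mid-season: 0.78 × 6.38 × 25 = 124.41 mm
late-season: 0.46 × 3.05 × 25 = 35.08 mm
Seasonal total = 185.82 mm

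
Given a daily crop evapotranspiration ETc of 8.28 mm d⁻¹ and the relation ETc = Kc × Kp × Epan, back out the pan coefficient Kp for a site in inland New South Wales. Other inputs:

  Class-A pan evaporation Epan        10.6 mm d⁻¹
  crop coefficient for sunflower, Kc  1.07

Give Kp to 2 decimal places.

0.73

ETc = Kc × Kp × Epan  ⇒  Kp = ETc / (Kc × Epan)
Kp = 8.28 / (1.07 × 10.6) = 8.28 / 11.342 = 0.7300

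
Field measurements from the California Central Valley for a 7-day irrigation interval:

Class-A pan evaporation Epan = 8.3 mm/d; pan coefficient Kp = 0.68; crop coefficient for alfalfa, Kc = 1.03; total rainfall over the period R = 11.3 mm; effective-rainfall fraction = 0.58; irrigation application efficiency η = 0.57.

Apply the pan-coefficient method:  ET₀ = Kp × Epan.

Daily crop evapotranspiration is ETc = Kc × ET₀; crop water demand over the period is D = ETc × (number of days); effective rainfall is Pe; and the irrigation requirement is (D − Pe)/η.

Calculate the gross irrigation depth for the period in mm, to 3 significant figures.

59.9 mm

ET₀ = 0.68 × 8.3 = 5.6440 mm/d
ETc = Kc × ET₀ = 1.03 × 5.6440 = 5.8133 mm/d
Crop demand D = ETc × 7 d = 5.8133 × 7 = 40.693 mm
Pe = 0.58 × 11.3 = 6.554 mm
D − Pe = 40.693 − 6.554 = 34.139 mm
Gross irrigation = 34.139 / 0.57 = 59.893 mm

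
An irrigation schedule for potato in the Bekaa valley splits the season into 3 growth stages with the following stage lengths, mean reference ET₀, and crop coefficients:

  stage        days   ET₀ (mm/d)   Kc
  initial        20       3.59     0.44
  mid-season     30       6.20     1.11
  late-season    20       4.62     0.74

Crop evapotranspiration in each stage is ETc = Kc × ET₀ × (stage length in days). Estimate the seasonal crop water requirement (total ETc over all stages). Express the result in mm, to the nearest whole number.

initial: 0.44 × 3.59 × 20 = 31.59 mm
mid-season: 1.11 × 6.20 × 30 = 206.46 mm
late-season: 0.74 × 4.62 × 20 = 68.38 mm
Seasonal total = 306.43 mm

306 mm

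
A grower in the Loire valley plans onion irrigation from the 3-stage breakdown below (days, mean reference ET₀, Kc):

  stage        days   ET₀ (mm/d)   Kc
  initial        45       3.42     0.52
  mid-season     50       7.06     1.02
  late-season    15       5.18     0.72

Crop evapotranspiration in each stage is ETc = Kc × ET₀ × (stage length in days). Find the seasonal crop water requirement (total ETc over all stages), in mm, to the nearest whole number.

496 mm

initial: 0.52 × 3.42 × 45 = 80.03 mm
mid-season: 1.02 × 7.06 × 50 = 360.06 mm
late-season: 0.72 × 5.18 × 15 = 55.94 mm
Seasonal total = 496.03 mm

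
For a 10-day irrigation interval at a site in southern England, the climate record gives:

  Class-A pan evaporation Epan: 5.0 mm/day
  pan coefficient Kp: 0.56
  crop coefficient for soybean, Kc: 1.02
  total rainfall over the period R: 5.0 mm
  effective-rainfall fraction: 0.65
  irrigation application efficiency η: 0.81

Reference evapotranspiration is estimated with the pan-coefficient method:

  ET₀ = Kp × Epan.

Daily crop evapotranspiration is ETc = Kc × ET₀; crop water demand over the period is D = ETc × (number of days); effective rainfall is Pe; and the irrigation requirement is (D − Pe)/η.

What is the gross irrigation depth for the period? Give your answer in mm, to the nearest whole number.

31 mm

ET₀ = 0.56 × 5.0 = 2.8000 mm/d
ETc = Kc × ET₀ = 1.02 × 2.8000 = 2.8560 mm/d
Crop demand D = ETc × 10 d = 2.8560 × 10 = 28.560 mm
Pe = 0.65 × 5.0 = 3.250 mm
D − Pe = 28.560 − 3.250 = 25.310 mm
Gross irrigation = 25.310 / 0.81 = 31.247 mm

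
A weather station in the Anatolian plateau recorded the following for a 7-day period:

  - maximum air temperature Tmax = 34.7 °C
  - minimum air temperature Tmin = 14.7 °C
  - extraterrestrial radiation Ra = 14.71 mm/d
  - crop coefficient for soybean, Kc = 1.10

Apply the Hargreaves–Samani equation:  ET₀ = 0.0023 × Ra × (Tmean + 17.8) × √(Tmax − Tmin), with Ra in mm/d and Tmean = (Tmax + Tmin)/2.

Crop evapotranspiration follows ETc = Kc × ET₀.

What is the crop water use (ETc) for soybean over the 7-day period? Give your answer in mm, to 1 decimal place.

Tmean = (34.7 + 14.7)/2 = 24.70 °C
ET₀ = 0.0023 × 14.71 × (24.70 + 17.8) × √20.0 = 0.0023 × 14.71 × 42.50 × 4.4721 = 6.4304 mm/d
ETc = Kc × ET₀ = 1.10 × 6.4304 = 7.0734 mm/d
Over 7 days: 7.0734 × 7 = 49.514 mm

49.5 mm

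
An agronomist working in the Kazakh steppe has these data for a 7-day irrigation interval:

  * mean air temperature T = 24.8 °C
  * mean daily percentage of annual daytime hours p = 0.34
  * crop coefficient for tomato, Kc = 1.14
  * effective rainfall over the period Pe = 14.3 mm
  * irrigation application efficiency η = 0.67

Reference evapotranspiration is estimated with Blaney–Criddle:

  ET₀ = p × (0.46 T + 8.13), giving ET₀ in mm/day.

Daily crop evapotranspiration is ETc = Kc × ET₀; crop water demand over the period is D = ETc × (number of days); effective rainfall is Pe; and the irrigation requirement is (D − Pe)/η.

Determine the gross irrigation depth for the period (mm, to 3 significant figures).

57.8 mm

ET₀ = 0.34 × (0.46 × 24.8 + 8.13) = 0.34 × 19.538 = 6.6429 mm/d
ETc = Kc × ET₀ = 1.14 × 6.6429 = 7.5729 mm/d
Crop demand D = ETc × 7 d = 7.5729 × 7 = 53.010 mm
D − Pe = 53.010 − 14.3 = 38.710 mm
Gross irrigation = 38.710 / 0.67 = 57.776 mm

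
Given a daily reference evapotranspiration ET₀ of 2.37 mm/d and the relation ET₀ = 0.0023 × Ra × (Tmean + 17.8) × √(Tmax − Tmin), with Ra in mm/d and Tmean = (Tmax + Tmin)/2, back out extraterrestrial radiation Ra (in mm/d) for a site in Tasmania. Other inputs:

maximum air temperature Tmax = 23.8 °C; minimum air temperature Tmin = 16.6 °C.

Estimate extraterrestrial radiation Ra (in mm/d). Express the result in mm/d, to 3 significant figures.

10.1 mm/d

Tmean = 20.20 °C; √ΔT = 2.6833
Ra = ET₀ / [0.0023 × (Tmean+17.8) × √ΔT] = 2.37 / (0.0023 × 38.00 × 2.6833) = 10.106 mm/d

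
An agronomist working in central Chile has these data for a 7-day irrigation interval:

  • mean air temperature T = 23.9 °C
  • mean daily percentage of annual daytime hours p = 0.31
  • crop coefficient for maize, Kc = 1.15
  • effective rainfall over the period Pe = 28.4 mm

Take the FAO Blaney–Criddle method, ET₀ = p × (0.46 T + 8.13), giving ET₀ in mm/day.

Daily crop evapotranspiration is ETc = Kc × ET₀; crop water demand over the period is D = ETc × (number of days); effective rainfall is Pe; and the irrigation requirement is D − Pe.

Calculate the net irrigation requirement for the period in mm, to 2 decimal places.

19.32 mm

ET₀ = 0.31 × (0.46 × 23.9 + 8.13) = 0.31 × 19.124 = 5.9284 mm/d
ETc = Kc × ET₀ = 1.15 × 5.9284 = 6.8177 mm/d
Crop demand D = ETc × 7 d = 6.8177 × 7 = 47.724 mm
D − Pe = 47.724 − 28.4 = 19.324 mm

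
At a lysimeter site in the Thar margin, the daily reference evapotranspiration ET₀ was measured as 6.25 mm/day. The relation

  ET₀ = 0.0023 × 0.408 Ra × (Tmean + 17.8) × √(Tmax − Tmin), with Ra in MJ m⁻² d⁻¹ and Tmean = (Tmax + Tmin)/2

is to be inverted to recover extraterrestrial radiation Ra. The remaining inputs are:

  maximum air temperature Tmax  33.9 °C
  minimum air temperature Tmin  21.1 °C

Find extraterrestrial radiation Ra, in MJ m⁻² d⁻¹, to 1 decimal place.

41.1 MJ m⁻² d⁻¹

Tmean = (33.9+21.1)/2 = 27.50 °C; ΔT = 12.8
Ra = ET₀ / [0.0023 × 0.408 × (Tmean+17.8) × √ΔT]
   = 6.25 / (0.0023 × 0.408 × 45.30 × 3.5777) = 41.095 MJ m⁻² d⁻¹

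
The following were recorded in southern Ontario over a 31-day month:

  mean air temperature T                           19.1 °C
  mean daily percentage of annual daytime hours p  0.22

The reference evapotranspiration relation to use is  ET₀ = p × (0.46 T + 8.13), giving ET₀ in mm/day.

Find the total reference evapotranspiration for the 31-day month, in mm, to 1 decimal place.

ET₀ = 0.22 × (0.46 × 19.1 + 8.13) = 0.22 × 16.916 = 3.7215 mm/d
Monthly total = 3.7215 × 31 = 115.367 mm

115.4 mm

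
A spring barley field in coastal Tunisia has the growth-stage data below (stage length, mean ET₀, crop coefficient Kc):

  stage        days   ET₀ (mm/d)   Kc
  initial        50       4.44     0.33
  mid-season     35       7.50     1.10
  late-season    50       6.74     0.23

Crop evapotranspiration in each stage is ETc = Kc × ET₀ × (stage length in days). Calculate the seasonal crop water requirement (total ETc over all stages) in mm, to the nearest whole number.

440 mm

initial: 0.33 × 4.44 × 50 = 73.26 mm
mid-season: 1.10 × 7.50 × 35 = 288.75 mm
late-season: 0.23 × 6.74 × 50 = 77.51 mm
Seasonal total = 439.52 mm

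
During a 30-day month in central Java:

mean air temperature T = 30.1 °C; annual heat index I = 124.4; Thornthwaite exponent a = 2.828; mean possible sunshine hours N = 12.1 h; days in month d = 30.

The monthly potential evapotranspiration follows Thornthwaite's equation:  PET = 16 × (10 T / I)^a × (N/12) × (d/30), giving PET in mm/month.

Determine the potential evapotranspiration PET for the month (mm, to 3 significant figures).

196 mm

10T/I = 10 × 30.1 / 124.4 = 2.4196
(10T/I)^a = 2.4196^2.828 = 12.1682
Uncorrected PET = 16 × 12.1682 = 194.691 mm
Correction = (N/12)(d/30) = (12.1/12)(30/30) = 1.0083
PET = 194.691 × 1.0083 = 196.307 mm/month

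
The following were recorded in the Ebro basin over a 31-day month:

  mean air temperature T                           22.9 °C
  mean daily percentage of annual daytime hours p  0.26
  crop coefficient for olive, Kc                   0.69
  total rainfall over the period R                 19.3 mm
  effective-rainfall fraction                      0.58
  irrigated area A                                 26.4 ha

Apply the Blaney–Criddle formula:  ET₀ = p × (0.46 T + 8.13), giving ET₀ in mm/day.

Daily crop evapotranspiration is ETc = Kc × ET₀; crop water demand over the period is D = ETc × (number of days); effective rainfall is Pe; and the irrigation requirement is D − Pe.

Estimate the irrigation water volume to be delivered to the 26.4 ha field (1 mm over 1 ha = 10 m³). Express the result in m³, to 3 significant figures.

24400 m³

ET₀ = 0.26 × (0.46 × 22.9 + 8.13) = 0.26 × 18.664 = 4.8526 mm/d
ETc = Kc × ET₀ = 0.69 × 4.8526 = 3.3483 mm/d
Crop demand D = ETc × 31 d = 3.3483 × 31 = 103.797 mm
Pe = 0.58 × 19.3 = 11.194 mm
D − Pe = 103.797 − 11.194 = 92.603 mm
Volume = 92.603 mm × 26.4 ha × 10 = 24447.2 m³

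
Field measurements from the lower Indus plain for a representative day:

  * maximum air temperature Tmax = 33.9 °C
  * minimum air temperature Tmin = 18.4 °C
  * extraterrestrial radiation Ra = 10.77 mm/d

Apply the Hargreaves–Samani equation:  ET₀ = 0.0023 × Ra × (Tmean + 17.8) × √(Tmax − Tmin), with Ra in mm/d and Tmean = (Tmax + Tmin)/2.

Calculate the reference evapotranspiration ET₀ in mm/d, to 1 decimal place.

4.3 mm/d

Tmean = (33.9 + 18.4)/2 = 26.15 °C
ET₀ = 0.0023 × 10.77 × (26.15 + 17.8) × √15.5 = 0.0023 × 10.77 × 43.95 × 3.9370 = 4.2862 mm/d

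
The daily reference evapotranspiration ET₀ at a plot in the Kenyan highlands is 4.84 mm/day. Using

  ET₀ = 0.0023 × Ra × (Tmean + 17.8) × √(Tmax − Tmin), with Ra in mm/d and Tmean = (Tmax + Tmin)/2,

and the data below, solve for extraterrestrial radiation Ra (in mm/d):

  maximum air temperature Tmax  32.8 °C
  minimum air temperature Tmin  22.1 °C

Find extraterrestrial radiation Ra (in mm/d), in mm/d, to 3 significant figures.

Tmean = 27.45 °C; √ΔT = 3.2711
Ra = ET₀ / [0.0023 × (Tmean+17.8) × √ΔT] = 4.84 / (0.0023 × 45.25 × 3.2711) = 14.217 mm/d

14.2 mm/d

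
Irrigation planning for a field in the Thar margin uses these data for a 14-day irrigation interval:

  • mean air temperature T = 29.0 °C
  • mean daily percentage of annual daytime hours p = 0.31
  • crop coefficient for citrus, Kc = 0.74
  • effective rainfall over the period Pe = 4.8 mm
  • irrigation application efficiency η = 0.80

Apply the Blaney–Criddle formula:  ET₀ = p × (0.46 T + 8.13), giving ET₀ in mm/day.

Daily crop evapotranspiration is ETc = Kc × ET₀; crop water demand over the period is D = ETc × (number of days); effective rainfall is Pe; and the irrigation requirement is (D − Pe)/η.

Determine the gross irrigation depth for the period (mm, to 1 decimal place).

80.2 mm

ET₀ = 0.31 × (0.46 × 29.0 + 8.13) = 0.31 × 21.470 = 6.6557 mm/d
ETc = Kc × ET₀ = 0.74 × 6.6557 = 4.9252 mm/d
Crop demand D = ETc × 14 d = 4.9252 × 14 = 68.953 mm
D − Pe = 68.953 − 4.8 = 64.153 mm
Gross irrigation = 64.153 / 0.80 = 80.191 mm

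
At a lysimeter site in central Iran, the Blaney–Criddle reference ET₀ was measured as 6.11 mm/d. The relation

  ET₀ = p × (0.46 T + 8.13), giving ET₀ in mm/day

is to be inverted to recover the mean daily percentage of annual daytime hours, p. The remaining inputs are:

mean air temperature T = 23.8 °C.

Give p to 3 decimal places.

p = ET₀ / (0.46 T + 8.13) = 6.11 / (0.46 × 23.8 + 8.13) = 6.11 / 19.078 = 0.3203

0.320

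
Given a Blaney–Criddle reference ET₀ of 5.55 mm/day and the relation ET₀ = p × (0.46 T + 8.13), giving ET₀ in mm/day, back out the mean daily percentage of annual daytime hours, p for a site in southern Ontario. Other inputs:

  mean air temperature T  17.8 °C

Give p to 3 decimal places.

p = ET₀ / (0.46 T + 8.13) = 5.55 / (0.46 × 17.8 + 8.13) = 5.55 / 16.318 = 0.3401

0.340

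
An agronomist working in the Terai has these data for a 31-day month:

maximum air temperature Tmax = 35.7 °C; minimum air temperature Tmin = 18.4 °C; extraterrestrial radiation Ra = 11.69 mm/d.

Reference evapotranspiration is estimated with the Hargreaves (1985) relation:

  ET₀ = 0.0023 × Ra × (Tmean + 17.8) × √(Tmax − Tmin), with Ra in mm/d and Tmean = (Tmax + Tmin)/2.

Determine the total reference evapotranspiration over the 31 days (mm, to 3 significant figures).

Tmean = (35.7 + 18.4)/2 = 27.05 °C
ET₀ = 0.0023 × 11.69 × (27.05 + 17.8) × √17.3 = 0.0023 × 11.69 × 44.85 × 4.1593 = 5.0156 mm/d
Over 31 days: 5.0156 × 31 = 155.484 mm

155 mm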